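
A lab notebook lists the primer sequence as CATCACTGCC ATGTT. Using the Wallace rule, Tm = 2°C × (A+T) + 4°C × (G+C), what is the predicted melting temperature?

44°C

C=5, G=2, T=5, A=3
So N_AT = 8 and N_GC = 7.
Tm = 4·7 + 2·8 = 28 + 16 = 44°C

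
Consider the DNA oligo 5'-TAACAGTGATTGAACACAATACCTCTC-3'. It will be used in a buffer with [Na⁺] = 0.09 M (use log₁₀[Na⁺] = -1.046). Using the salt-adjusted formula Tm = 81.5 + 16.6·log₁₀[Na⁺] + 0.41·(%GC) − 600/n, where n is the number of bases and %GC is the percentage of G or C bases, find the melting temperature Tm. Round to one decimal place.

Length n = 27. Base counts: A=10, C=7, T=7, G=3
G+C = 10, so %GC = 10/27 × 100 = 37.037%
Salt term: 16.6 × (-1.046) = -17.364
GC term: 0.41 × 37.037 = 15.185; length term: −600/27 = −22.222
Tm = 81.5 + (-17.364) + 15.185 − 22.222 = 57.099 → 57.1°C

57.1°C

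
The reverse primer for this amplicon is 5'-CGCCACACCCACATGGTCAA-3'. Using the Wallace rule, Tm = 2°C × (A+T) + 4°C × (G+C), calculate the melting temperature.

Counting bases: C=9, G=3, A=6, T=2
AT pairs contribute 8, GC pairs contribute 12.
Tm = 2(8) + 4(12) = 16 + 48 = 64°C

64°C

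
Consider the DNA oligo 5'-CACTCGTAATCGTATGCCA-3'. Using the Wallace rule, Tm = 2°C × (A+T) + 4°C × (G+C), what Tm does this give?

G=3, C=6, T=5, A=5
So N_AT = 10 and N_GC = 9.
Tm = 2(10) + 4(9) = 20 + 36 = 56°C

56°C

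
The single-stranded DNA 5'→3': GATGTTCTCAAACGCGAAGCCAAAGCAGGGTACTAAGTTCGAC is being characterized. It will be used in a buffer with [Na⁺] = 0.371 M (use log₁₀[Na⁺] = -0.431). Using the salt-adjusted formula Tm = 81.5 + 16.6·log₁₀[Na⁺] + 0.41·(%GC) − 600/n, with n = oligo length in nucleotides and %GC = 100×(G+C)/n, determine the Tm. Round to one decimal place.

Length n = 43. Counting bases: A=14, C=10, T=8, G=11
G+C = 21, so %GC = 21/43 × 100 = 48.837%
Salt term: 16.6 × (-0.431) = -7.155
GC term: 0.41 × 48.837 = 20.023; length term: −600/43 = −13.953
Tm = 81.5 + (-7.155) + 20.023 − 13.953 = 80.415 → 80.4°C

80.4°C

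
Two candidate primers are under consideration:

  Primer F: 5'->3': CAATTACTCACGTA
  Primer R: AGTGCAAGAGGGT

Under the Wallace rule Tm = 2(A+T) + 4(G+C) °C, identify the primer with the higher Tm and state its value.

Primer F: A+T=9, G+C=5 → Tm = 2(9)+4(5) = 38°C
Primer R: A+T=6, G+C=7 → Tm = 2(6)+4(7) = 40°C
38°C vs 40°C → primer R is higher.

Primer R, 40°C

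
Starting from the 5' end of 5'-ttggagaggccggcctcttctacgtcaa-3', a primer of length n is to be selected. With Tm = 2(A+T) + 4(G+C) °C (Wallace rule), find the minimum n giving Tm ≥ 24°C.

First 7 bases: TTGGAGA → Tm = 20°C (< 24°C)
First 8 bases: TTGGAGAG → Tm = 24°C (≥ 24°C)
Since every base adds ≥2°C, Tm only increases with n, so the threshold is first crossed at n = 8.

n = 8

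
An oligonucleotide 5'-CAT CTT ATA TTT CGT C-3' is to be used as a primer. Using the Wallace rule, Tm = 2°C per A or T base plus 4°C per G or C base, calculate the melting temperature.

Counting bases: A=3, C=4, T=8, G=1
A+T = 11, G+C = 5
Tm = 4·5 + 2·11 = 20 + 22 = 42°C

42°C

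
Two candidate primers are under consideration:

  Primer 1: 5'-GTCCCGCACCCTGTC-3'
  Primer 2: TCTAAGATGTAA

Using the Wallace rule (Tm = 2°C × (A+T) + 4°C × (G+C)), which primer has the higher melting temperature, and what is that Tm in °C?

Primer 1: A+T=4, G+C=11 → Tm = 2(4)+4(11) = 52°C
Primer 2: A+T=9, G+C=3 → Tm = 2(9)+4(3) = 30°C
52°C vs 30°C → primer 1 is higher.

Primer 1, 52°C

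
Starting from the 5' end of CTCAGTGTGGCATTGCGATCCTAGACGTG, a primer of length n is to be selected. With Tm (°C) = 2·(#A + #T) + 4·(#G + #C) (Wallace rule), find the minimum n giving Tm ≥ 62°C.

n = 20

First 19 bases: CTCAGTGTGGCATTGCGAT → Tm = 58°C (< 62°C)
First 20 bases: CTCAGTGTGGCATTGCGATC → Tm = 62°C (≥ 62°C)
Since every base adds ≥2°C, Tm only increases with n, so the threshold is first crossed at n = 20.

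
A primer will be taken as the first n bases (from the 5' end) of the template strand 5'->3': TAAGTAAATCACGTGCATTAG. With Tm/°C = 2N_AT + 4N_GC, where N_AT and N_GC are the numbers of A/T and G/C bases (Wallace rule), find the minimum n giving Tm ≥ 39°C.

First 14 bases: TAAGTAAATCACGT → Tm = 36°C (< 39°C)
First 15 bases: TAAGTAAATCACGTG → Tm = 40°C (≥ 39°C)
Each additional base adds 2°C (A/T) or 4°C (G/C), so Tm is non-decreasing in n; n = 15 is the first length to reach 39°C.

n = 15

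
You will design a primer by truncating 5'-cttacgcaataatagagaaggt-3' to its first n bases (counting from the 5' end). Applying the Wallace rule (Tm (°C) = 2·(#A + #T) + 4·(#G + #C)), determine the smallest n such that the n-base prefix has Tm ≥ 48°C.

First 17 bases: CTTACGCAATAATAGAG → Tm = 46°C (< 48°C)
First 18 bases: CTTACGCAATAATAGAGA → Tm = 48°C (≥ 48°C)
Since every base adds ≥2°C, Tm only increases with n, so the threshold is first crossed at n = 18.

n = 18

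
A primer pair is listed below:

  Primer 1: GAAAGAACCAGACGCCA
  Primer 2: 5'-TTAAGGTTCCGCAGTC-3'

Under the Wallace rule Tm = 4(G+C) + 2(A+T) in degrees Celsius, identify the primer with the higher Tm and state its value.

Primer 1, 52°C

Primer 1: A+T=8, G+C=9 → Tm = 2(8)+4(9) = 52°C
Primer 2: A+T=8, G+C=8 → Tm = 2(8)+4(8) = 48°C
52°C vs 48°C → primer 1 is higher.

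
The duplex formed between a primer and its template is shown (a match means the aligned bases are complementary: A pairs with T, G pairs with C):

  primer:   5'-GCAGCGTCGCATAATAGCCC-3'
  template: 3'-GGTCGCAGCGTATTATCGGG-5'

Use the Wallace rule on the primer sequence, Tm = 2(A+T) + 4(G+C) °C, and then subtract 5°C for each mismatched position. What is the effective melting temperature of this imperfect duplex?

59°C

Primer base counts: A=5, T=3, G=5, C=7 → A+T=8, G+C=12
Perfect-match Tm = 2(8) + 4(12) = 16 + 48 = 64°C
Mismatches (positions where the bases are not complementary): 1 (at position 1)
Effective Tm = 64 − 1×5 = 64 − 5 = 59°C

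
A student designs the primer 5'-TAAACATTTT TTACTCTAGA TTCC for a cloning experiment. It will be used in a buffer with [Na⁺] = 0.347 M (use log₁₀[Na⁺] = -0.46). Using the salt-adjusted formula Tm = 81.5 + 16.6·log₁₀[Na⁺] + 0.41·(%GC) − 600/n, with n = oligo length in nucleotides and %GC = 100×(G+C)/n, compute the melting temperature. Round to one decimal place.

59.1°C

Length n = 24. Scanning the sequence gives C=5, G=1, T=11, A=7.
G+C = 6, so %GC = 6/24 × 100 = 25%
Salt term: 16.6 × (-0.46) = -7.636
GC term: 0.41 × 25 = 10.25; length term: −600/24 = −25
Tm = 81.5 + (-7.636) + 10.25 − 25 = 59.114 → 59.1°C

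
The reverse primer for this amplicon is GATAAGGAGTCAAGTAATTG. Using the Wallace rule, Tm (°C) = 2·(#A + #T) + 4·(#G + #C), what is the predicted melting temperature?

54°C

G=6, T=5, A=8, C=1
A+T = 13, G+C = 7
Tm = 2(13) + 4(7) = 26 + 28 = 54°C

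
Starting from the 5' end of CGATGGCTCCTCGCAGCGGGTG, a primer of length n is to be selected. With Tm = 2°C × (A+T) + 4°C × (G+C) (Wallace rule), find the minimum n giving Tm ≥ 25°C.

n = 8

First 7 bases: CGATGGC → Tm = 24°C (< 25°C)
First 8 bases: CGATGGCT → Tm = 26°C (≥ 25°C)
Each additional base adds 2°C (A/T) or 4°C (G/C), so Tm is non-decreasing in n; n = 8 is the first length to reach 25°C.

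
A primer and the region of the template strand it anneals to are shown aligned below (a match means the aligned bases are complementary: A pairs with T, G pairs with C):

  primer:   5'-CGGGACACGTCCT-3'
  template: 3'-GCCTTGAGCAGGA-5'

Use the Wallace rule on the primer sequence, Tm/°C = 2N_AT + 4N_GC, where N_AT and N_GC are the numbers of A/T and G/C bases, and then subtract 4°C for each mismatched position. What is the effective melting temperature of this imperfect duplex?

36°C

Primer base counts: A=2, T=2, G=4, C=5 → A+T=4, G+C=9
Perfect-match Tm = 2(4) + 4(9) = 8 + 36 = 44°C
Mismatches (positions where the bases are not complementary): 2 (at positions 4, 7)
Effective Tm = 44 − 2×4 = 44 − 8 = 36°C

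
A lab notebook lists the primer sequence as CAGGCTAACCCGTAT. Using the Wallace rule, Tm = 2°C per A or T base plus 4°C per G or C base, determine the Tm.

46°C

C=5, A=4, T=3, G=3
A+T = 7, G+C = 8
Tm = 2×7 + 4×8 = 46°C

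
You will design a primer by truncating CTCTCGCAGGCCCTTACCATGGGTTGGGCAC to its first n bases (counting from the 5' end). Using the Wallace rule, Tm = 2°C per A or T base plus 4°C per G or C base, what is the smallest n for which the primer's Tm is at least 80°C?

n = 25

First 24 bases: CTCTCGCAGGCCCTTACCATGGGT → Tm = 78°C (< 80°C)
First 25 bases: CTCTCGCAGGCCCTTACCATGGGTT → Tm = 80°C (≥ 80°C)
Since every base adds ≥2°C, Tm only increases with n, so the threshold is first crossed at n = 25.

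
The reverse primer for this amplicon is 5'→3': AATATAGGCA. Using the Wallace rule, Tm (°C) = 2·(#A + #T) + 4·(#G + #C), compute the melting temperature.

G=2, T=2, C=1, A=5
A+T = 7, G+C = 3
Tm = 2(7) + 4(3) = 14 + 12 = 26°C

26°C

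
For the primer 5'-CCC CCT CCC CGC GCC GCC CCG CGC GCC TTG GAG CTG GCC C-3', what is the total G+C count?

Scanning the sequence gives G=11, A=1, T=4, C=24.
G+C = 11 + 24 = 35

35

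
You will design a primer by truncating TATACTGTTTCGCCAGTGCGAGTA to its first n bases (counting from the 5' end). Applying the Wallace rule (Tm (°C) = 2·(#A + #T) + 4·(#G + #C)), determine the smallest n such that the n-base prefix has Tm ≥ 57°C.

First 19 bases: TATACTGTTTCGCCAGTGC → Tm = 56°C (< 57°C)
First 20 bases: TATACTGTTTCGCCAGTGCG → Tm = 60°C (≥ 57°C)
Each additional base adds 2°C (A/T) or 4°C (G/C), so Tm is non-decreasing in n; n = 20 is the first length to reach 57°C.

n = 20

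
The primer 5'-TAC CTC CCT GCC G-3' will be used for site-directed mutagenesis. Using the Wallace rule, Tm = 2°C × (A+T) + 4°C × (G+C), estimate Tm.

Scanning the sequence gives C=7, G=2, T=3, A=1.
A+T = 4, G+C = 9
Tm = 2×4 + 4×9 = 44°C

44°C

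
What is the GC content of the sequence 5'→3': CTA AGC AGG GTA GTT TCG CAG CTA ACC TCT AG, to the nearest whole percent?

50%

Base counts: G=8, C=8, A=8, T=8
G+C = 8 + 8 = 16 out of 32 bases
%GC = 16/32 × 100 = 50% ≈ 50%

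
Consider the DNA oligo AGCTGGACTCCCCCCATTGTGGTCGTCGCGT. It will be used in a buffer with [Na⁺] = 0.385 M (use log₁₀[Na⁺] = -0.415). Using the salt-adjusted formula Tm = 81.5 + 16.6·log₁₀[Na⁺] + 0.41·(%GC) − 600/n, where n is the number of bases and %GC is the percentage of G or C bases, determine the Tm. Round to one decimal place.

Length n = 31. C=11, A=3, G=9, T=8
G+C = 20, so %GC = 20/31 × 100 = 64.516%
Salt term: 16.6 × (-0.415) = -6.889
GC term: 0.41 × 64.516 = 26.452; length term: −600/31 = −19.355
Tm = 81.5 + (-6.889) + 26.452 − 19.355 = 81.708 → 81.7°C

81.7°C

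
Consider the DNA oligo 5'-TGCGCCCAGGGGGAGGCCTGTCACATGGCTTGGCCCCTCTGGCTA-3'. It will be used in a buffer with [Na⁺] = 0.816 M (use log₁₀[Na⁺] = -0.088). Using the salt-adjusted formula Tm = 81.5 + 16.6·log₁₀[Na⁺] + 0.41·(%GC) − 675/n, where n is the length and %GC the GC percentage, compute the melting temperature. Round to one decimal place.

Length n = 45. Counting bases: A=5, C=15, G=16, T=9
G+C = 31, so %GC = 31/45 × 100 = 68.889%
Salt term: 16.6 × (-0.088) = -1.461
GC term: 0.41 × 68.889 = 28.244; length term: −675/45 = −15
Tm = 81.5 + (-1.461) + 28.244 − 15 = 93.283 → 93.3°C

93.3°C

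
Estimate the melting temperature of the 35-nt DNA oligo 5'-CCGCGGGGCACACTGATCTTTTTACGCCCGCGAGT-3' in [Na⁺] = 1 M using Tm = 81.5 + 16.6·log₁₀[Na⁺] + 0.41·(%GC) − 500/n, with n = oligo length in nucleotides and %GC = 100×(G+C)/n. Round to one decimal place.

93.0°C

Length n = 35. A=5, C=12, G=10, T=8
G+C = 22, so %GC = 22/35 × 100 = 62.857%
Salt term: 16.6 × (0) = 0
GC term: 0.41 × 62.857 = 25.771; length term: −500/35 = −14.286
Tm = 81.5 + (0) + 25.771 − 14.286 = 92.985 → 93.0°C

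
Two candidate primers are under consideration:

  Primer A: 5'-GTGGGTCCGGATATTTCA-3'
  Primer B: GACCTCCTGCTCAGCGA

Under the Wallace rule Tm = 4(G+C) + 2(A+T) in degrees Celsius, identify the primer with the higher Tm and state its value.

Primer A: A+T=9, G+C=9 → Tm = 2(9)+4(9) = 54°C
Primer B: A+T=6, G+C=11 → Tm = 2(6)+4(11) = 56°C
54°C vs 56°C → primer B is higher.

Primer B, 56°C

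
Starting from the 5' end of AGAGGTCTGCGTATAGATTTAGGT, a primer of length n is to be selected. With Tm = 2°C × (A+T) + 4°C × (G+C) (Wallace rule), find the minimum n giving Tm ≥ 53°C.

First 18 bases: AGAGGTCTGCGTATAGAT → Tm = 52°C (< 53°C)
First 19 bases: AGAGGTCTGCGTATAGATT → Tm = 54°C (≥ 53°C)
Each additional base adds 2°C (A/T) or 4°C (G/C), so Tm is non-decreasing in n; n = 19 is the first length to reach 53°C.

n = 19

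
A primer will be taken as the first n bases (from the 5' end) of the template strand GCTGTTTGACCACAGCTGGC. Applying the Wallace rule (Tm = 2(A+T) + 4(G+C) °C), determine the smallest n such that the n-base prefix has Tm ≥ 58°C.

First 18 bases: GCTGTTTGACCACAGCTG → Tm = 56°C (< 58°C)
First 19 bases: GCTGTTTGACCACAGCTGG → Tm = 60°C (≥ 58°C)
Each additional base adds 2°C (A/T) or 4°C (G/C), so Tm is non-decreasing in n; n = 19 is the first length to reach 58°C.

n = 19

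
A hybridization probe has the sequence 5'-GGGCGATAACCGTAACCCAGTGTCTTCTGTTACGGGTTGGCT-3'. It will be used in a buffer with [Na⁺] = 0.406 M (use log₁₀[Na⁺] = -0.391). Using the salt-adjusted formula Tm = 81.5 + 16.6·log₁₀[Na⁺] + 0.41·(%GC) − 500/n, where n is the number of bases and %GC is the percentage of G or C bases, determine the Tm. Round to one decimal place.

85.6°C

Length n = 42. Scanning the sequence gives G=13, C=10, A=7, T=12.
G+C = 23, so %GC = 23/42 × 100 = 54.762%
Salt term: 16.6 × (-0.391) = -6.491
GC term: 0.41 × 54.762 = 22.452; length term: −500/42 = −11.905
Tm = 81.5 + (-6.491) + 22.452 − 11.905 = 85.556 → 85.6°C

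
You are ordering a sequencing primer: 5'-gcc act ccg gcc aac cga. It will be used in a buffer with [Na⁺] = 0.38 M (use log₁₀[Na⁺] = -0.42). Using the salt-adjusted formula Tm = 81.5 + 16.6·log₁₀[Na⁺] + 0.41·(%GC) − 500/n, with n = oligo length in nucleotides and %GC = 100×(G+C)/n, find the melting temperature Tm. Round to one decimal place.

Length n = 18. Base counts: A=4, C=9, T=1, G=4
G+C = 13, so %GC = 13/18 × 100 = 72.222%
Salt term: 16.6 × (-0.42) = -6.972
GC term: 0.41 × 72.222 = 29.611; length term: −500/18 = −27.778
Tm = 81.5 + (-6.972) + 29.611 − 27.778 = 76.361 → 76.4°C

76.4°C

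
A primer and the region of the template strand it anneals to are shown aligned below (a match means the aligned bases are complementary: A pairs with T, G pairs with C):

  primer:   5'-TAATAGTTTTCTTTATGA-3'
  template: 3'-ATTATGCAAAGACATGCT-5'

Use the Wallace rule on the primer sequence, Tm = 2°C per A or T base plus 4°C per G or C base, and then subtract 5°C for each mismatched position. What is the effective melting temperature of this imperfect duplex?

22°C

Primer base counts: A=5, T=10, G=2, C=1 → A+T=15, G+C=3
Perfect-match Tm = 2(15) + 4(3) = 30 + 12 = 42°C
Mismatches (positions where the bases are not complementary): 4 (at positions 6, 7, 13, 16)
Effective Tm = 42 − 4×5 = 42 − 20 = 22°C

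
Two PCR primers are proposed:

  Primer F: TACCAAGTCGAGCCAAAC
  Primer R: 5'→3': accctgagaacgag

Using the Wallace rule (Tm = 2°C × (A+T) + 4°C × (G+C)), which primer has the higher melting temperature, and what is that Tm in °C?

Primer F, 54°C

Primer F: A+T=9, G+C=9 → Tm = 2(9)+4(9) = 54°C
Primer R: A+T=6, G+C=8 → Tm = 2(6)+4(8) = 44°C
54°C vs 44°C → primer F is higher.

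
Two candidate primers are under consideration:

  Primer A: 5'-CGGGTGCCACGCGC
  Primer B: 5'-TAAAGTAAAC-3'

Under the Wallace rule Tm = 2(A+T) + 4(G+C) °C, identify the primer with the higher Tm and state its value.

Primer A: A+T=2, G+C=12 → Tm = 2(2)+4(12) = 52°C
Primer B: A+T=8, G+C=2 → Tm = 2(8)+4(2) = 24°C
52°C vs 24°C → primer A is higher.

Primer A, 52°C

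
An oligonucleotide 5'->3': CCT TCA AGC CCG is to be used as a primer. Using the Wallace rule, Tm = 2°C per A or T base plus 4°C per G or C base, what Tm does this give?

Counting bases: C=6, T=2, A=2, G=2
AT pairs contribute 4, GC pairs contribute 8.
Tm = 2(4) + 4(8) = 8 + 32 = 40°C

40°C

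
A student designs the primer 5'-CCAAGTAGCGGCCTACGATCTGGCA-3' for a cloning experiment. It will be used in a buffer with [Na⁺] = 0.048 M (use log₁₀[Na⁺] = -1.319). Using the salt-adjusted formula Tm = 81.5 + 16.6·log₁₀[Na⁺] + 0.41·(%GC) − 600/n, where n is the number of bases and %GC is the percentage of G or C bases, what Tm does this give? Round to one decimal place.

Length n = 25. Scanning the sequence gives T=4, G=7, A=6, C=8.
G+C = 15, so %GC = 15/25 × 100 = 60%
Salt term: 16.6 × (-1.319) = -21.895
GC term: 0.41 × 60 = 24.6; length term: −600/25 = −24
Tm = 81.5 + (-21.895) + 24.6 − 24 = 60.205 → 60.2°C

60.2°C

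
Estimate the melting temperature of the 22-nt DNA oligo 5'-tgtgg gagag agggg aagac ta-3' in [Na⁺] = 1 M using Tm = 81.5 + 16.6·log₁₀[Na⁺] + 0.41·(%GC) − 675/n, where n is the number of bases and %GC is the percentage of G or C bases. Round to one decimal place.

Length n = 22. Scanning the sequence gives C=1, T=3, A=7, G=11.
G+C = 12, so %GC = 12/22 × 100 = 54.545%
Salt term: 16.6 × (0) = 0
GC term: 0.41 × 54.545 = 22.363; length term: −675/22 = −30.682
Tm = 81.5 + (0) + 22.363 − 30.682 = 73.181 → 73.2°C

73.2°C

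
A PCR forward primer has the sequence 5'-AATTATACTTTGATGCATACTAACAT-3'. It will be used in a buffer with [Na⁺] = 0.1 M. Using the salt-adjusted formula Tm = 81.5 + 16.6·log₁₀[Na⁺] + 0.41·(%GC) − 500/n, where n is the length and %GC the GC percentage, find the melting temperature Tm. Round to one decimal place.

55.1°C

Length n = 26. G=2, C=4, A=10, T=10
G+C = 6, so %GC = 6/26 × 100 = 23.077%
Salt term: 16.6 × (-1) = -16.6
GC term: 0.41 × 23.077 = 9.462; length term: −500/26 = −19.231
Tm = 81.5 + (-16.6) + 9.462 − 19.231 = 55.131 → 55.1°C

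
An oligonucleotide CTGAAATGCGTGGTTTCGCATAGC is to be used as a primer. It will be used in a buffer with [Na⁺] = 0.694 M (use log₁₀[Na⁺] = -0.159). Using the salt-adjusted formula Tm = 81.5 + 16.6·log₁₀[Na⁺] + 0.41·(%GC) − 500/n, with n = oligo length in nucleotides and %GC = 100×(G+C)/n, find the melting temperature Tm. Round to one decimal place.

78.5°C

Length n = 24. Scanning the sequence gives G=7, A=5, T=7, C=5.
G+C = 12, so %GC = 12/24 × 100 = 50%
Salt term: 16.6 × (-0.159) = -2.639
GC term: 0.41 × 50 = 20.5; length term: −500/24 = −20.833
Tm = 81.5 + (-2.639) + 20.5 − 20.833 = 78.528 → 78.5°C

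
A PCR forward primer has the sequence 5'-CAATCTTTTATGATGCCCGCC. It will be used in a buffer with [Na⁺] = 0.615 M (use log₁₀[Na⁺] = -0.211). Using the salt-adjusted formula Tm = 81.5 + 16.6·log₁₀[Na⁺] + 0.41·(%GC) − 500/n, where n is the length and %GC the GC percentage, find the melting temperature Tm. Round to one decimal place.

73.7°C

Length n = 21. C=7, G=3, A=4, T=7
G+C = 10, so %GC = 10/21 × 100 = 47.619%
Salt term: 16.6 × (-0.211) = -3.503
GC term: 0.41 × 47.619 = 19.524; length term: −500/21 = −23.81
Tm = 81.5 + (-3.503) + 19.524 − 23.81 = 73.711 → 73.7°C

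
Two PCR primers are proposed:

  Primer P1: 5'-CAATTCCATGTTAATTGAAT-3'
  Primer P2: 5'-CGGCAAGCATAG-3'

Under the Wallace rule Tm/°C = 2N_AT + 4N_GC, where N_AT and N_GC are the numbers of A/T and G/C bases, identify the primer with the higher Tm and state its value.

Primer P1: A+T=15, G+C=5 → Tm = 2(15)+4(5) = 50°C
Primer P2: A+T=5, G+C=7 → Tm = 2(5)+4(7) = 38°C
50°C vs 38°C → primer P1 is higher.

Primer P1, 50°C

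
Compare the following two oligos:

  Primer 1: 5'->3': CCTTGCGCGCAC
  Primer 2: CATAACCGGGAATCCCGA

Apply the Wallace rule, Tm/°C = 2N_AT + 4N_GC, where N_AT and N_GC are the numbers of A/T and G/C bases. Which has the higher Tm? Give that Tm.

Primer 1: A+T=3, G+C=9 → Tm = 2(3)+4(9) = 42°C
Primer 2: A+T=8, G+C=10 → Tm = 2(8)+4(10) = 56°C
42°C vs 56°C → primer 2 is higher.

Primer 2, 56°C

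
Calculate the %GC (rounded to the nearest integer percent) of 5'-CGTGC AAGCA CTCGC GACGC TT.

Scanning the sequence gives G=6, C=8, T=4, A=4.
G+C = 6 + 8 = 14 out of 22 bases
%GC = 14/22 × 100 = 63.64% ≈ 64%

64%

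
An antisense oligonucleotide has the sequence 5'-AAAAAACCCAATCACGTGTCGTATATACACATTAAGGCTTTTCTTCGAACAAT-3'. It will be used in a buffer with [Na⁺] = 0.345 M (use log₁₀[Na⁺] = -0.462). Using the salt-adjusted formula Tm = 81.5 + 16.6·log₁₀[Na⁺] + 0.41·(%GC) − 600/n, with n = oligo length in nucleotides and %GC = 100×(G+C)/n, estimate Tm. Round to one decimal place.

76.4°C

Length n = 53. Scanning the sequence gives T=15, C=12, G=6, A=20.
G+C = 18, so %GC = 18/53 × 100 = 33.962%
Salt term: 16.6 × (-0.462) = -7.669
GC term: 0.41 × 33.962 = 13.924; length term: −600/53 = −11.321
Tm = 81.5 + (-7.669) + 13.924 − 11.321 = 76.434 → 76.4°C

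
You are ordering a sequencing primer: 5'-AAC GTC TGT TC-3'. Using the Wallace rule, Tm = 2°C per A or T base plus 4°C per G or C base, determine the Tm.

Scanning the sequence gives T=4, A=2, G=2, C=3.
So N_AT = 6 and N_GC = 5.
Tm = 2(6) + 4(5) = 12 + 20 = 32°C

32°C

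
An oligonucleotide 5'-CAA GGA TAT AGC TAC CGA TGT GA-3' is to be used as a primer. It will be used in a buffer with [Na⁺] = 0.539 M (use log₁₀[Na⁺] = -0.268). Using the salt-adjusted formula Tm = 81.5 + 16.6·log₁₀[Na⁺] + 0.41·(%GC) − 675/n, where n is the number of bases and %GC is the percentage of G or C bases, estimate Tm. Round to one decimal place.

Length n = 23. Base counts: A=8, C=4, G=6, T=5
G+C = 10, so %GC = 10/23 × 100 = 43.478%
Salt term: 16.6 × (-0.268) = -4.449
GC term: 0.41 × 43.478 = 17.826; length term: −675/23 = −29.348
Tm = 81.5 + (-4.449) + 17.826 − 29.348 = 65.529 → 65.5°C

65.5°C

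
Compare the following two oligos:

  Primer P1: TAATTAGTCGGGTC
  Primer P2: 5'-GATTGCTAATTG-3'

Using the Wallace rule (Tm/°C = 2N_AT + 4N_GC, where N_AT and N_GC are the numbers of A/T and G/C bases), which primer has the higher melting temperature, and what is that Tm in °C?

Primer P1: A+T=8, G+C=6 → Tm = 2(8)+4(6) = 40°C
Primer P2: A+T=8, G+C=4 → Tm = 2(8)+4(4) = 32°C
40°C vs 32°C → primer P1 is higher.

Primer P1, 40°C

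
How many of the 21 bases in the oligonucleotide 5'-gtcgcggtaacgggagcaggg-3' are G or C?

15

Counting bases: A=4, G=11, C=4, T=2
Total G or C: 11 + 4 = 15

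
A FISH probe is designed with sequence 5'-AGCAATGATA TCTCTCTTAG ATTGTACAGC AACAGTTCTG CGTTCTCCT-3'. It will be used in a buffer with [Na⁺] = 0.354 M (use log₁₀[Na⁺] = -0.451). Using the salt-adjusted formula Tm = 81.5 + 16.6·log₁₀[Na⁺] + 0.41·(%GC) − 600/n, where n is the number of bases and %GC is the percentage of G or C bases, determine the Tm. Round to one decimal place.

Length n = 49. Counting bases: C=12, G=8, T=17, A=12
G+C = 20, so %GC = 20/49 × 100 = 40.816%
Salt term: 16.6 × (-0.451) = -7.487
GC term: 0.41 × 40.816 = 16.735; length term: −600/49 = −12.245
Tm = 81.5 + (-7.487) + 16.735 − 12.245 = 78.503 → 78.5°C

78.5°C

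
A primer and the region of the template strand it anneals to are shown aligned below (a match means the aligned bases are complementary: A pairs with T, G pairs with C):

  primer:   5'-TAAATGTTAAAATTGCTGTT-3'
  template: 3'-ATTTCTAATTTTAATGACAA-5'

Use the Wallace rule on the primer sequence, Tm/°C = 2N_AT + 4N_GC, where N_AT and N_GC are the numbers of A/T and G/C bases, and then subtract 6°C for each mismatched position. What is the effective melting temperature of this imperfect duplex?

Primer base counts: A=7, T=9, G=3, C=1 → A+T=16, G+C=4
Perfect-match Tm = 2(16) + 4(4) = 32 + 16 = 48°C
Mismatches (positions where the bases are not complementary): 3 (at positions 5, 6, 15)
Effective Tm = 48 − 3×6 = 48 − 18 = 30°C

30°C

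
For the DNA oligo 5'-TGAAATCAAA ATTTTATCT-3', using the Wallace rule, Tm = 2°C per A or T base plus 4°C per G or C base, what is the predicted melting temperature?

Scanning the sequence gives G=1, T=8, A=8, C=2.
So N_AT = 16 and N_GC = 3.
Tm = 4·3 + 2·16 = 12 + 32 = 44°C

44°C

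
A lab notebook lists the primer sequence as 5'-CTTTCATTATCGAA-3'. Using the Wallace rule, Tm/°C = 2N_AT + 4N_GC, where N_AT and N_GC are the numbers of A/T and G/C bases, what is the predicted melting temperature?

36°C

G=1, A=4, C=3, T=6
So N_AT = 10 and N_GC = 4.
Tm = 2×10 + 4×4 = 36°C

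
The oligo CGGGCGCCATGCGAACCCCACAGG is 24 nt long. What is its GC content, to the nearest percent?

75%

Scanning the sequence gives G=8, C=10, T=1, A=5.
G+C = 8 + 10 = 18 out of 24 bases
%GC = 18/24 × 100 = 75% ≈ 75%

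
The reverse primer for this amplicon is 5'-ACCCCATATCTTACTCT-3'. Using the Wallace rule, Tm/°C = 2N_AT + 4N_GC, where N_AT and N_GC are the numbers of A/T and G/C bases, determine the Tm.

48°C

Scanning the sequence gives A=4, C=7, T=6, G=0.
A+T = 10, G+C = 7
Tm = 4·7 + 2·10 = 28 + 20 = 48°C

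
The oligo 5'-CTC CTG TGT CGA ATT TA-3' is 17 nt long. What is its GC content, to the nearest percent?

41%

Counting bases: A=3, G=3, C=4, T=7
G+C = 3 + 4 = 7 out of 17 bases
%GC = 7/17 × 100 = 41.18% ≈ 41%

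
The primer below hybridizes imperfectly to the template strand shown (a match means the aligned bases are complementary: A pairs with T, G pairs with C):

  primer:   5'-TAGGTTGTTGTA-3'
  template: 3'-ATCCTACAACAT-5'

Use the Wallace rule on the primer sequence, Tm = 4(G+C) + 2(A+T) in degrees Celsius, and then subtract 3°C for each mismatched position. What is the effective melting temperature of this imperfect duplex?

29°C

Primer base counts: A=2, T=6, G=4, C=0 → A+T=8, G+C=4
Perfect-match Tm = 2(8) + 4(4) = 16 + 16 = 32°C
Mismatches (positions where the bases are not complementary): 1 (at position 5)
Effective Tm = 32 − 1×3 = 32 − 3 = 29°C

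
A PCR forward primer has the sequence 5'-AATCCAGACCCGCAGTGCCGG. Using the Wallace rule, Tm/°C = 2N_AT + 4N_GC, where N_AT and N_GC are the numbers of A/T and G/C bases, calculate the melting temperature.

Counting bases: C=8, G=6, A=5, T=2
A+T = 7, G+C = 14
Tm = 2×7 + 4×14 = 70°C

70°C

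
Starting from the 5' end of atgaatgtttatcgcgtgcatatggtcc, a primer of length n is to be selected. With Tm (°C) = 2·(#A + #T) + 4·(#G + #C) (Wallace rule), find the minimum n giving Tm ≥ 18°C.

n = 7

First 6 bases: ATGAAT → Tm = 14°C (< 18°C)
First 7 bases: ATGAATG → Tm = 18°C (≥ 18°C)
Since every base adds ≥2°C, Tm only increases with n, so the threshold is first crossed at n = 7.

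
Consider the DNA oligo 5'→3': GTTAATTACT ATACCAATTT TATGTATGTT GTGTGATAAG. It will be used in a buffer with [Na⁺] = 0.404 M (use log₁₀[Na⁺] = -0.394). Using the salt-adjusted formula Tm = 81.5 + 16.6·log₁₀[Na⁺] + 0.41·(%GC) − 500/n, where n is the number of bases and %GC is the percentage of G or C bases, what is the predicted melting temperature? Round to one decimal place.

Length n = 40. Scanning the sequence gives G=7, T=18, C=3, A=12.
G+C = 10, so %GC = 10/40 × 100 = 25%
Salt term: 16.6 × (-0.394) = -6.54
GC term: 0.41 × 25 = 10.25; length term: −500/40 = −12.5
Tm = 81.5 + (-6.54) + 10.25 − 12.5 = 72.71 → 72.7°C

72.7°C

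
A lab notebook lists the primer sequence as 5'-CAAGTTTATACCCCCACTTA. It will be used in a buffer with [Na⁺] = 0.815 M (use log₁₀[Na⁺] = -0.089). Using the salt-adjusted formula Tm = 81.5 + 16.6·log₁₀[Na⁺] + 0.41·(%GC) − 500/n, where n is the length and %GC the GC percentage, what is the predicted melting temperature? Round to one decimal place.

71.4°C

Length n = 20. Counting bases: A=6, C=7, G=1, T=6
G+C = 8, so %GC = 8/20 × 100 = 40%
Salt term: 16.6 × (-0.089) = -1.477
GC term: 0.41 × 40 = 16.4; length term: −500/20 = −25
Tm = 81.5 + (-1.477) + 16.4 − 25 = 71.423 → 71.4°C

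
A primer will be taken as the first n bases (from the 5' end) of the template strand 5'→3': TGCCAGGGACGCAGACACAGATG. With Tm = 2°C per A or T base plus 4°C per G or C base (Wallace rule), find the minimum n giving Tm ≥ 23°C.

First 6 bases: TGCCAG → Tm = 20°C (< 23°C)
First 7 bases: TGCCAGG → Tm = 24°C (≥ 23°C)
Each additional base adds 2°C (A/T) or 4°C (G/C), so Tm is non-decreasing in n; n = 7 is the first length to reach 23°C.

n = 7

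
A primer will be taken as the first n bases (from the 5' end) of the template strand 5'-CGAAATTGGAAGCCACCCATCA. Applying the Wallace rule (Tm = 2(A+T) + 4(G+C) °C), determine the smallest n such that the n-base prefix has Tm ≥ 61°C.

First 20 bases: CGAAATTGGAAGCCACCCAT → Tm = 60°C (< 61°C)
First 21 bases: CGAAATTGGAAGCCACCCATC → Tm = 64°C (≥ 61°C)
Since every base adds ≥2°C, Tm only increases with n, so the threshold is first crossed at n = 21.

n = 21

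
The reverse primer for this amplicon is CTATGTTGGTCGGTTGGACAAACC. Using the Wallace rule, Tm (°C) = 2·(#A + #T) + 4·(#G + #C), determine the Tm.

72°C

C=5, A=5, G=7, T=7
So N_AT = 12 and N_GC = 12.
Tm = 2(12) + 4(12) = 24 + 48 = 72°C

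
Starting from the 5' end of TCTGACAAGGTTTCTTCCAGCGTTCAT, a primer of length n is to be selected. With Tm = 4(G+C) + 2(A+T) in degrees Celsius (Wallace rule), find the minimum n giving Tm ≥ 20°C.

n = 7

First 6 bases: TCTGAC → Tm = 18°C (< 20°C)
First 7 bases: TCTGACA → Tm = 20°C (≥ 20°C)
Each additional base adds 2°C (A/T) or 4°C (G/C), so Tm is non-decreasing in n; n = 7 is the first length to reach 20°C.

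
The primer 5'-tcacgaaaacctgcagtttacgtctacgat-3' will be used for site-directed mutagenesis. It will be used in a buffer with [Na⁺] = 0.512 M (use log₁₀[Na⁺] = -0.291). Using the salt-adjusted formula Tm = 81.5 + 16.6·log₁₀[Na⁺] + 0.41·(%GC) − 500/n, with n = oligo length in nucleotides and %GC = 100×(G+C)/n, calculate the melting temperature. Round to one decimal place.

Length n = 30. Counting bases: T=8, A=9, C=8, G=5
G+C = 13, so %GC = 13/30 × 100 = 43.333%
Salt term: 16.6 × (-0.291) = -4.831
GC term: 0.41 × 43.333 = 17.767; length term: −500/30 = −16.667
Tm = 81.5 + (-4.831) + 17.767 − 16.667 = 77.769 → 77.8°C

77.8°C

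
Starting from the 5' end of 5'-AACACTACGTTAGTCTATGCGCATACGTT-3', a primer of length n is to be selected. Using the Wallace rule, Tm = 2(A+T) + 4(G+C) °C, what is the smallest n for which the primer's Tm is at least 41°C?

First 14 bases: AACACTACGTTAGT → Tm = 38°C (< 41°C)
First 15 bases: AACACTACGTTAGTC → Tm = 42°C (≥ 41°C)
Each additional base adds 2°C (A/T) or 4°C (G/C), so Tm is non-decreasing in n; n = 15 is the first length to reach 41°C.

n = 15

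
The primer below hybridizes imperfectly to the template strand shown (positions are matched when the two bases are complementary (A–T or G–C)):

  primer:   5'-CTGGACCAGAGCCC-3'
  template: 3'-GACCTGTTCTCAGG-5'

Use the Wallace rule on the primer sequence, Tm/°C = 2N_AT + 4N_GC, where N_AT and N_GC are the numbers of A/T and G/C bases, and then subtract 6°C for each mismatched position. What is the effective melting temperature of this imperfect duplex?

36°C

Primer base counts: A=3, T=1, G=4, C=6 → A+T=4, G+C=10
Perfect-match Tm = 2(4) + 4(10) = 8 + 40 = 48°C
Mismatches (positions where the bases are not complementary): 2 (at positions 7, 12)
Effective Tm = 48 − 2×6 = 48 − 12 = 36°C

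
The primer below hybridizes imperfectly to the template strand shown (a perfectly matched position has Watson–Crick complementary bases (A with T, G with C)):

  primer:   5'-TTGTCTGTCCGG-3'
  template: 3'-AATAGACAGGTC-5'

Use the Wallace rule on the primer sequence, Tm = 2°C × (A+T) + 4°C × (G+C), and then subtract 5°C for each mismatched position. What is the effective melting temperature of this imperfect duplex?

Primer base counts: A=0, T=5, G=4, C=3 → A+T=5, G+C=7
Perfect-match Tm = 2(5) + 4(7) = 10 + 28 = 38°C
Mismatches (positions where the bases are not complementary): 2 (at positions 3, 11)
Effective Tm = 38 − 2×5 = 38 − 10 = 28°C

28°C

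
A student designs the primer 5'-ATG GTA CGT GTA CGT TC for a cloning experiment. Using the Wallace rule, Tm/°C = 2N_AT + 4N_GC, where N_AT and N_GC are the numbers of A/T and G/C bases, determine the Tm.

Counting bases: T=6, C=3, A=3, G=5
A+T = 9, G+C = 8
Tm = 2×9 + 4×8 = 50°C

50°C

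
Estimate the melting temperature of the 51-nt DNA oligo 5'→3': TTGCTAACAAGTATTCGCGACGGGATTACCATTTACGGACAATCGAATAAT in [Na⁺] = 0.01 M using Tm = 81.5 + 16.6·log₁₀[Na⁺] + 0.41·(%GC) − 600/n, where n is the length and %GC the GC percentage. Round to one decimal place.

52.6°C

Length n = 51. Counting bases: T=14, A=17, G=10, C=10
G+C = 20, so %GC = 20/51 × 100 = 39.216%
Salt term: 16.6 × (-2) = -33.2
GC term: 0.41 × 39.216 = 16.079; length term: −600/51 = −11.765
Tm = 81.5 + (-33.2) + 16.079 − 11.765 = 52.614 → 52.6°C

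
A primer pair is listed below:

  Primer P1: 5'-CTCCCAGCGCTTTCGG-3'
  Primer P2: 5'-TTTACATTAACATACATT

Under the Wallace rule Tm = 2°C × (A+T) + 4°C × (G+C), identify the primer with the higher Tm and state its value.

Primer P1: A+T=5, G+C=11 → Tm = 2(5)+4(11) = 54°C
Primer P2: A+T=15, G+C=3 → Tm = 2(15)+4(3) = 42°C
54°C vs 42°C → primer P1 is higher.

Primer P1, 54°C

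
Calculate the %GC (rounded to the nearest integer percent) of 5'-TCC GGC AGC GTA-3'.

Counting bases: C=4, A=2, T=2, G=4
G+C = 4 + 4 = 8 out of 12 bases
%GC = 8/12 × 100 = 66.67% ≈ 67%

67%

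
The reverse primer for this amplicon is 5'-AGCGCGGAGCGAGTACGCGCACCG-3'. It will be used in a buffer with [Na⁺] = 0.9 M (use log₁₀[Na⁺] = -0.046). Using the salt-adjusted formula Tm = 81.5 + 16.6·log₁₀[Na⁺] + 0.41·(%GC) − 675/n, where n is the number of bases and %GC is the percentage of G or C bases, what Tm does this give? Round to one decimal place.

Length n = 24. Counting bases: T=1, C=8, A=5, G=10
G+C = 18, so %GC = 18/24 × 100 = 75%
Salt term: 16.6 × (-0.046) = -0.764
GC term: 0.41 × 75 = 30.75; length term: −675/24 = −28.125
Tm = 81.5 + (-0.764) + 30.75 − 28.125 = 83.361 → 83.4°C

83.4°C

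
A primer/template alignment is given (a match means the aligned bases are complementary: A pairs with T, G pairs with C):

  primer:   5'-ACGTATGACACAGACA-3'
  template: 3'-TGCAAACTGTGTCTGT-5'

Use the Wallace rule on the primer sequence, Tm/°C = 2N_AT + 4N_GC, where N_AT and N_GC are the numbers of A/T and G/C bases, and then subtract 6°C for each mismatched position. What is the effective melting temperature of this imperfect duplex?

40°C

Primer base counts: A=7, T=2, G=3, C=4 → A+T=9, G+C=7
Perfect-match Tm = 2(9) + 4(7) = 18 + 28 = 46°C
Mismatches (positions where the bases are not complementary): 1 (at position 5)
Effective Tm = 46 − 1×6 = 46 − 6 = 40°C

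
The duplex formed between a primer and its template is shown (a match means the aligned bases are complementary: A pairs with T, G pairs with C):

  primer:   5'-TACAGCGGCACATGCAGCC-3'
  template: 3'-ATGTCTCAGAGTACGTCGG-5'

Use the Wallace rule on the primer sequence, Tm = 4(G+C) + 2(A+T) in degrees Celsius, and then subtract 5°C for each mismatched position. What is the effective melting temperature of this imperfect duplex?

Primer base counts: A=5, T=2, G=5, C=7 → A+T=7, G+C=12
Perfect-match Tm = 2(7) + 4(12) = 14 + 48 = 62°C
Mismatches (positions where the bases are not complementary): 3 (at positions 6, 8, 10)
Effective Tm = 62 − 3×5 = 62 − 15 = 47°C

47°C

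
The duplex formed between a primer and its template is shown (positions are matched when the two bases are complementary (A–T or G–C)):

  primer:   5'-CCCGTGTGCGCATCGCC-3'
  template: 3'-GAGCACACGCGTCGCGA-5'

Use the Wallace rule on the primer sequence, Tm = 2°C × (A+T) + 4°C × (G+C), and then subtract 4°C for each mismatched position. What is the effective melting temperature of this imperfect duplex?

Primer base counts: A=1, T=3, G=5, C=8 → A+T=4, G+C=13
Perfect-match Tm = 2(4) + 4(13) = 8 + 52 = 60°C
Mismatches (positions where the bases are not complementary): 3 (at positions 2, 13, 17)
Effective Tm = 60 − 3×4 = 60 − 12 = 48°C

48°C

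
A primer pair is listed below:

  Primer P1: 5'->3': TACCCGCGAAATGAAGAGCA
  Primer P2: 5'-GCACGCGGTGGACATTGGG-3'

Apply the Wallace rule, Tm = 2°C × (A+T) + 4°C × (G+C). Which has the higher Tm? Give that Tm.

Primer P1: A+T=10, G+C=10 → Tm = 2(10)+4(10) = 60°C
Primer P2: A+T=6, G+C=13 → Tm = 2(6)+4(13) = 64°C
60°C vs 64°C → primer P2 is higher.

Primer P2, 64°C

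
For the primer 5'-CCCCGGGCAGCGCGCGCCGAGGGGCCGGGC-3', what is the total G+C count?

28

Scanning the sequence gives T=0, C=13, G=15, A=2.
Total G or C: 15 + 13 = 28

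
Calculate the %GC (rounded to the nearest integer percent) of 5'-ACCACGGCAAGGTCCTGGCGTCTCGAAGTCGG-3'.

66%

Scanning the sequence gives A=6, G=11, C=10, T=5.
G+C = 11 + 10 = 21 out of 32 bases
%GC = 21/32 × 100 = 65.62% ≈ 66%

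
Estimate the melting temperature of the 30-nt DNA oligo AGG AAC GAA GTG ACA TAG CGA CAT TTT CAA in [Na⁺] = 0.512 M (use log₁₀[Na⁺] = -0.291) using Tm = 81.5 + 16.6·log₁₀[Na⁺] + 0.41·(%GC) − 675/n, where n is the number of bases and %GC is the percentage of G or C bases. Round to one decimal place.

70.6°C

Length n = 30. Base counts: G=7, A=12, C=5, T=6
G+C = 12, so %GC = 12/30 × 100 = 40%
Salt term: 16.6 × (-0.291) = -4.831
GC term: 0.41 × 40 = 16.4; length term: −675/30 = −22.5
Tm = 81.5 + (-4.831) + 16.4 − 22.5 = 70.569 → 70.6°C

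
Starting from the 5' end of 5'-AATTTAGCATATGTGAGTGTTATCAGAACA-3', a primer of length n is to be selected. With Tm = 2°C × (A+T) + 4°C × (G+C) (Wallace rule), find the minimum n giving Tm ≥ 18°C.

First 7 bases: AATTTAG → Tm = 16°C (< 18°C)
First 8 bases: AATTTAGC → Tm = 20°C (≥ 18°C)
Since every base adds ≥2°C, Tm only increases with n, so the threshold is first crossed at n = 8.

n = 8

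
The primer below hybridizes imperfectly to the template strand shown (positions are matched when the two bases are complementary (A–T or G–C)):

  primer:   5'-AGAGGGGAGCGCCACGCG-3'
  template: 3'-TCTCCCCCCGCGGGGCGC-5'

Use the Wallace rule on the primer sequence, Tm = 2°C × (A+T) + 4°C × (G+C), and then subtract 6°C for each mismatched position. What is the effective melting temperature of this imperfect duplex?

52°C

Primer base counts: A=4, T=0, G=9, C=5 → A+T=4, G+C=14
Perfect-match Tm = 2(4) + 4(14) = 8 + 56 = 64°C
Mismatches (positions where the bases are not complementary): 2 (at positions 8, 14)
Effective Tm = 64 − 2×6 = 64 − 12 = 52°C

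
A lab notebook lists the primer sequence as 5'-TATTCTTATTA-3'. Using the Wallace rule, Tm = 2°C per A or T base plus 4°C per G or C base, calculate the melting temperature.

24°C

Base counts: C=1, G=0, T=7, A=3
A+T = 10, G+C = 1
Tm = 4·1 + 2·10 = 4 + 20 = 24°C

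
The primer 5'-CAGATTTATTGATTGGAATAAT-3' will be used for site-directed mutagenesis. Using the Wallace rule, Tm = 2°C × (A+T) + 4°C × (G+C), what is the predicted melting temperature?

54°C

Base counts: A=8, C=1, T=9, G=4
So N_AT = 17 and N_GC = 5.
Tm = 2(17) + 4(5) = 34 + 20 = 54°C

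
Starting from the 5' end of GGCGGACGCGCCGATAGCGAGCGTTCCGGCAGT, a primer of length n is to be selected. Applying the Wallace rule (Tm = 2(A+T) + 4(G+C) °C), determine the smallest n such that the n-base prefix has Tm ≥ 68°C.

n = 19

First 18 bases: GGCGGACGCGCCGATAGC → Tm = 64°C (< 68°C)
First 19 bases: GGCGGACGCGCCGATAGCG → Tm = 68°C (≥ 68°C)
Each additional base adds 2°C (A/T) or 4°C (G/C), so Tm is non-decreasing in n; n = 19 is the first length to reach 68°C.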